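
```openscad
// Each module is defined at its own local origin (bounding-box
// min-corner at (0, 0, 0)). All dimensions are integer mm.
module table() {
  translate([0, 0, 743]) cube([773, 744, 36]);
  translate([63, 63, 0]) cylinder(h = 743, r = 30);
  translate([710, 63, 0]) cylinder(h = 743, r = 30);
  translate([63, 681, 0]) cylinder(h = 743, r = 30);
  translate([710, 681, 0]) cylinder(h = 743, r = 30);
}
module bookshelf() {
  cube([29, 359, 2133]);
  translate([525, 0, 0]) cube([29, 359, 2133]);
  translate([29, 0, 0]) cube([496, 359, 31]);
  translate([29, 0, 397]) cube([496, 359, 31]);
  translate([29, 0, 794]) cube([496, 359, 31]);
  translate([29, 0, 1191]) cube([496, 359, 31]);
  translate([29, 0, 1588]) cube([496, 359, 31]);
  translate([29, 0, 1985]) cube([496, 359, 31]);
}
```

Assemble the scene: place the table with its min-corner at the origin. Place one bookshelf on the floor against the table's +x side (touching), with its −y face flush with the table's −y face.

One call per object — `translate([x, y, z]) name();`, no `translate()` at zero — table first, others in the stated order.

table();
translate([773, 0, 0]) bookshelf();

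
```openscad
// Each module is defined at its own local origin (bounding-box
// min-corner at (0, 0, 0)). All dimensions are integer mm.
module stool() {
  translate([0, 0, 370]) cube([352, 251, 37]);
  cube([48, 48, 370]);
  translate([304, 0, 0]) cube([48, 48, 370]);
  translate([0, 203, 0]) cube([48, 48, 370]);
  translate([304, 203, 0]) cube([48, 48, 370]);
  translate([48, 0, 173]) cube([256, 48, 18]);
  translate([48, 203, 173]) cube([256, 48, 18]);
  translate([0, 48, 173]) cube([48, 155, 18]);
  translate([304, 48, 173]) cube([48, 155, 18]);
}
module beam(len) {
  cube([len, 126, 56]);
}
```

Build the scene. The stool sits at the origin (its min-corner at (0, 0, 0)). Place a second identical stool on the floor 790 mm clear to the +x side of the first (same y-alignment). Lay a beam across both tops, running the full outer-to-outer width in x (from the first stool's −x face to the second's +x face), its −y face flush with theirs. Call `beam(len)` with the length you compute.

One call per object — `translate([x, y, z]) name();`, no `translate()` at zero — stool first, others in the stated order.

stool();
translate([1142, 0, 0]) stool();
translate([0, 0, 407]) beam(1494);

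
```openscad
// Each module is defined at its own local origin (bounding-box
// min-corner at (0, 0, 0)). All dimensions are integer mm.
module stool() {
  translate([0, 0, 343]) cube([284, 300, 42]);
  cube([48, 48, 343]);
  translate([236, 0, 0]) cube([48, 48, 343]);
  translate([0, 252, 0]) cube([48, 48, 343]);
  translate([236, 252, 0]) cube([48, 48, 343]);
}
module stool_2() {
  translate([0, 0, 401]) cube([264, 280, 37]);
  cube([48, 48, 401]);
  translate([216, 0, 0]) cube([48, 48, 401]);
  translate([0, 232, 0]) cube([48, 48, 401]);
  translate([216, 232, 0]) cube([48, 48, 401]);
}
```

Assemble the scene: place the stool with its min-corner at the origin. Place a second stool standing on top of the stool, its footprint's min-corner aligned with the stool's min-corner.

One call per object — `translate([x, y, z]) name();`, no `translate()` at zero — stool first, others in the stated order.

stool();
translate([0, 0, 385]) stool_2();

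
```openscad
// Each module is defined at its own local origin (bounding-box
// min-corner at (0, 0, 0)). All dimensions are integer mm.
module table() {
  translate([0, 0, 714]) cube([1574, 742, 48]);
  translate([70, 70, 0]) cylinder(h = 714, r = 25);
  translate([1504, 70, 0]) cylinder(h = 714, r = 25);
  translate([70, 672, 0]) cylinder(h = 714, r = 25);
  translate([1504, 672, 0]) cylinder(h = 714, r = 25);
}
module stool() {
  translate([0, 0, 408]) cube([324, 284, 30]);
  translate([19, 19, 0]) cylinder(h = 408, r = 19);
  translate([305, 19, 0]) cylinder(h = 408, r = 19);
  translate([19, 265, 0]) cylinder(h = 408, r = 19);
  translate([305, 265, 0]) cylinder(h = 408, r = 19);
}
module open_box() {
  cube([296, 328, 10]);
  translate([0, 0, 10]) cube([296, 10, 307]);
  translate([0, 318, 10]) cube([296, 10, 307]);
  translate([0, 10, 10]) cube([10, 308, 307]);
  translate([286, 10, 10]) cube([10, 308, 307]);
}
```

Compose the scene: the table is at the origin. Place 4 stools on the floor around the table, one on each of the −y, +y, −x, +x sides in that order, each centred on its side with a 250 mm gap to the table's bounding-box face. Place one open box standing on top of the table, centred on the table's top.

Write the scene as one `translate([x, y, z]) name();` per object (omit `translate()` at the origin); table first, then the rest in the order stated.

table();
translate([625, -534, 0]) stool();
translate([625, 992, 0]) stool();
translate([-574, 229, 0]) stool();
translate([1824, 229, 0]) stool();
translate([639, 207, 762]) open_box();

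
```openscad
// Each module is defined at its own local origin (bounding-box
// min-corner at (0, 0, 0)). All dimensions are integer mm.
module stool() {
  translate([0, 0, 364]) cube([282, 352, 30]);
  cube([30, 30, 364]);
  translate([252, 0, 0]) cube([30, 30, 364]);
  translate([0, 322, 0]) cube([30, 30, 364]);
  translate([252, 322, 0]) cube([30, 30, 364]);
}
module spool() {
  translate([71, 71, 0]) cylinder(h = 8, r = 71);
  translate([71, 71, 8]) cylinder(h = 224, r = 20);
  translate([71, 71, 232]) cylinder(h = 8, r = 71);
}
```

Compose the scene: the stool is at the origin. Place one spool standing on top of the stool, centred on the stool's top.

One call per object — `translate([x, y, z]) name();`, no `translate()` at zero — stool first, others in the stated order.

stool();
translate([70, 105, 394]) spool();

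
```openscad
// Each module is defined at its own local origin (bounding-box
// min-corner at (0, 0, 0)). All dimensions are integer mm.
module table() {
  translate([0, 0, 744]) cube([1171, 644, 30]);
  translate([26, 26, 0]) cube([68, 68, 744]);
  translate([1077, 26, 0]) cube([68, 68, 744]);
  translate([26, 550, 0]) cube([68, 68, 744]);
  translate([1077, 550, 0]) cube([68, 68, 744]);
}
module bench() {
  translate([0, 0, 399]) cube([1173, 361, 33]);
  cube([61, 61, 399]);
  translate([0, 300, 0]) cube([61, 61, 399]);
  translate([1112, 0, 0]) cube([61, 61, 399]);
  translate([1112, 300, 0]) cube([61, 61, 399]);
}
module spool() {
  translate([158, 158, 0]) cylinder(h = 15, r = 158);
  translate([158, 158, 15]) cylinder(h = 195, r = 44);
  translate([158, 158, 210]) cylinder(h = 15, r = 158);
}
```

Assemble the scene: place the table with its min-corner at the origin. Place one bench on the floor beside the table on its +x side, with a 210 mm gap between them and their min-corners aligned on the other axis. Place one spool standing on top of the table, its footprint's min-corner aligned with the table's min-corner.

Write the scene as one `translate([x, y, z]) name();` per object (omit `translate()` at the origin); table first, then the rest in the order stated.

table();
translate([1381, 0, 0]) bench();
translate([0, 0, 774]) spool();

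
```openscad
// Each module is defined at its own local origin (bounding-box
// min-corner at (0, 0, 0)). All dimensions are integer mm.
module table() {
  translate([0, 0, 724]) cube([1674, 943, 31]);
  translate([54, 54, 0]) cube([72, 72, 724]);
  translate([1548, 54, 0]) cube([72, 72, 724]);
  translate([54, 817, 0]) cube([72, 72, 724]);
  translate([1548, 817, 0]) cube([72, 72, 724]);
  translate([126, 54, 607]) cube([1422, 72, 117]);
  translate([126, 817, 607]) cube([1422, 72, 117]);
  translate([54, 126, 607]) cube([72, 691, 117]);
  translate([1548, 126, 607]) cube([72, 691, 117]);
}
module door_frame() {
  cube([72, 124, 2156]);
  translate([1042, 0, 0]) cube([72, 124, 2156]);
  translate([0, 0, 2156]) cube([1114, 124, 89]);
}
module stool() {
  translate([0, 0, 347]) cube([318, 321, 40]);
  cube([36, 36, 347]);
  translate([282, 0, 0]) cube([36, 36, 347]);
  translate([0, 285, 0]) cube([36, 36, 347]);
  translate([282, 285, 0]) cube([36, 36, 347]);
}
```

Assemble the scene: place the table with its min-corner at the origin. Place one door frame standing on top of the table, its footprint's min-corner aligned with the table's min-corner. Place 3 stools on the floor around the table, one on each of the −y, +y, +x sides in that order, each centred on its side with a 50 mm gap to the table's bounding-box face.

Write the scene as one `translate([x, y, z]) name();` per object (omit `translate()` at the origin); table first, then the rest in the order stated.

table();
translate([0, 0, 755]) door_frame();
translate([678, -371, 0]) stool();
translate([678, 993, 0]) stool();
translate([1724, 311, 0]) stool();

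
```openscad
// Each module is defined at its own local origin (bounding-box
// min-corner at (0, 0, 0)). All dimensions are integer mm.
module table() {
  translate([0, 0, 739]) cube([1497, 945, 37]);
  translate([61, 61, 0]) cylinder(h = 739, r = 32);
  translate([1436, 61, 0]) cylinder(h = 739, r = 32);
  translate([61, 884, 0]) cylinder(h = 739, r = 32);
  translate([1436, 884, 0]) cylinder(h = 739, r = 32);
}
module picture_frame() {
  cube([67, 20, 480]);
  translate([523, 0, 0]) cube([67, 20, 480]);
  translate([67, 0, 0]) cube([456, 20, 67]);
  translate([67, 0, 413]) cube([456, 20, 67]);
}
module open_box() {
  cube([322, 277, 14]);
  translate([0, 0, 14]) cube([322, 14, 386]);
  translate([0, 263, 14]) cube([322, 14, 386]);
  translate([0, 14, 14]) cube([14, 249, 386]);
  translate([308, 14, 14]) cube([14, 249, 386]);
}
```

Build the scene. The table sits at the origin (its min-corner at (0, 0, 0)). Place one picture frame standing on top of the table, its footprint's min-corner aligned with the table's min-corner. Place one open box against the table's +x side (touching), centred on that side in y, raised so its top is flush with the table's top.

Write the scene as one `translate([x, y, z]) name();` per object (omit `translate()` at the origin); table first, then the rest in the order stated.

table();
translate([0, 0, 776]) picture_frame();
translate([1497, 334, 376]) open_box();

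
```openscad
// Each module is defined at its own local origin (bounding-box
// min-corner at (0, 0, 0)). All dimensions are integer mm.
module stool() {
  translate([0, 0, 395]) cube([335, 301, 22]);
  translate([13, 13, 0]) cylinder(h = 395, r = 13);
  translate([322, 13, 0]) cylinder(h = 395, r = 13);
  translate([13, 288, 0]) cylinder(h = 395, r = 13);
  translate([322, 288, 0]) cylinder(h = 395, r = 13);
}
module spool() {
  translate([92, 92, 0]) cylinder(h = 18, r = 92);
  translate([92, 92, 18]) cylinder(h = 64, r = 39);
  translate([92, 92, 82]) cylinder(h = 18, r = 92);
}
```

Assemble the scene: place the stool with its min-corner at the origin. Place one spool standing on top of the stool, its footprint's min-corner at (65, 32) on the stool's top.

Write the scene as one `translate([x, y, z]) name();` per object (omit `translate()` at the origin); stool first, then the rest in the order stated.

stool();
translate([65, 32, 417]) spool();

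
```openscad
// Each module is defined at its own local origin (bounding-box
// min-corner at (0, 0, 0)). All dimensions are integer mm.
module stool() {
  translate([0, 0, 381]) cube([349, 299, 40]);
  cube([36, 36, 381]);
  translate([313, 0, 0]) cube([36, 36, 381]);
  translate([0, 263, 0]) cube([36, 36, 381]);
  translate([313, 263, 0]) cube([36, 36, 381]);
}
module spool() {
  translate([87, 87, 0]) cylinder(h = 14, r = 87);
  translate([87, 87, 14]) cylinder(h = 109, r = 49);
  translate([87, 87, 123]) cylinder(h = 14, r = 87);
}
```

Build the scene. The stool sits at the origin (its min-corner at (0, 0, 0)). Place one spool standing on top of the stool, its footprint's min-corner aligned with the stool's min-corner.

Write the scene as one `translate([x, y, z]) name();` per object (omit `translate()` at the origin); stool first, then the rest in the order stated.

stool();
translate([0, 0, 421]) spool();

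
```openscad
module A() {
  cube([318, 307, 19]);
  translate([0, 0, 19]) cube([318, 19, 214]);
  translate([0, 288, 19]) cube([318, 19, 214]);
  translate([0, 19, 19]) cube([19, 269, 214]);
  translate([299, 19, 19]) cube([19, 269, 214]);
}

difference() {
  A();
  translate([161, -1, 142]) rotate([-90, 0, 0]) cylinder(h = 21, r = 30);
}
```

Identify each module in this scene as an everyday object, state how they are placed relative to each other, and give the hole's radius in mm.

A is an open box. The open box has a circular hole through its front wall. The hole's radius is 30 mm.

The subtracted cylinder has r = 30 mm.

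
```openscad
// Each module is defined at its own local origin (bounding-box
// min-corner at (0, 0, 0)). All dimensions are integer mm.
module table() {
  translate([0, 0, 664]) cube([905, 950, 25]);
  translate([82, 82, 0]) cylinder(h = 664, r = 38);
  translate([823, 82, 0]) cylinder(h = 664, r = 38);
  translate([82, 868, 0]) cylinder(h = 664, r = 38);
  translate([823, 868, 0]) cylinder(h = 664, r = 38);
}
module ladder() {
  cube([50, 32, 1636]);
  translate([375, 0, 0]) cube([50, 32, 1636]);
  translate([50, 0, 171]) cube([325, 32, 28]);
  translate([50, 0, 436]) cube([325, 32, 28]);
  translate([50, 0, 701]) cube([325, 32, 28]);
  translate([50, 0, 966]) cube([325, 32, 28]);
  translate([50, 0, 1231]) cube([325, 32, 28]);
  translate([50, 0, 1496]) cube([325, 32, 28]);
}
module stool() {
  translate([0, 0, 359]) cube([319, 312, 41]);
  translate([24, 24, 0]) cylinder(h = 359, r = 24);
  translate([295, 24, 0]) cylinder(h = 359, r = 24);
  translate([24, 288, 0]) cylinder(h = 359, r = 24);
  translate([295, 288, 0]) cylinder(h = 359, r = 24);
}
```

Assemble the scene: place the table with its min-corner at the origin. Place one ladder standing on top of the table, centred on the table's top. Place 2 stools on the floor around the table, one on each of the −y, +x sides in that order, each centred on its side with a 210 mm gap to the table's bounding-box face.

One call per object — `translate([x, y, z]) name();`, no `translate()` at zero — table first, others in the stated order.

table();
translate([240, 459, 689]) ladder();
translate([293, -522, 0]) stool();
translate([1115, 319, 0]) stool();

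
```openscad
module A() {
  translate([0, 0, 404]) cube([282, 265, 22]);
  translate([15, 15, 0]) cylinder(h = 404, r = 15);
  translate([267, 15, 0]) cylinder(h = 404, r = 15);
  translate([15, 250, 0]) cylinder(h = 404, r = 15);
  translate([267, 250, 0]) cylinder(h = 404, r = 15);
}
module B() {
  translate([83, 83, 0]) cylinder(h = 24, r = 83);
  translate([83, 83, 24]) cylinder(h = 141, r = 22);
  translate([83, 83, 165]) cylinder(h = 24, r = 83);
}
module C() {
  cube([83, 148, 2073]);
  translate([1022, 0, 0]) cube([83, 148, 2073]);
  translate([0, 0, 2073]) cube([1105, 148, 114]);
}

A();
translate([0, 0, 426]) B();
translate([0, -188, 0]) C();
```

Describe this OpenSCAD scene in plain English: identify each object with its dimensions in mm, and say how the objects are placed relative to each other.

A is a simple wooden stool: a rectangular seat 282 mm (x) by 265 mm (y), 22 mm thick, top face at z = 426 mm, on four round legs, each 30 mm in diameter. The legs rest on z = 0, each leg's axis is inset half a diameter from the nearest pair of seat edges (so the leg's bounding box is flush with the corner).

B is a spool: two coaxial disc flanges of radius 83 mm and thickness 24 mm, joined by a core cylinder of radius 22 mm and height 141 mm. The lower flange rests on z = 0 and the three cylinders share a vertical axis.

C is a door frame. The clear opening is 939 mm wide and 2073 mm high. Two 83 mm wide jambs, 148 mm deep, stand either side of the opening from the floor to the top of the opening. A 114 mm thick head sits across the top of both jambs, spanning the full outside width of the frame.

The spool is on top of the stool. The door frame is on the floor beside the stool on its −y side.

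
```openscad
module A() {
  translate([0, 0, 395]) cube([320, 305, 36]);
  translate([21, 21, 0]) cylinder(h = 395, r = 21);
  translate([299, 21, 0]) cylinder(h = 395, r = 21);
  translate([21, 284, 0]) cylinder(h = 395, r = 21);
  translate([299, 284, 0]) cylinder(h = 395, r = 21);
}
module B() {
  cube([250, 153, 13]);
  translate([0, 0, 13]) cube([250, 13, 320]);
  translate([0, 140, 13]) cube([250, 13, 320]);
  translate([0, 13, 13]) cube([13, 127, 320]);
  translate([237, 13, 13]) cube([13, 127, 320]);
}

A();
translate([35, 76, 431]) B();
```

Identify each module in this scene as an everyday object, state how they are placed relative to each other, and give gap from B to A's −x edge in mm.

A is a stool. B is an open box. The open box is on top of the stool, centred. The gap from the open box to the stool's −x edge is 35 mm.

The open box's min-x is at 35; the stool's min-x is 0; gap = 35 mm.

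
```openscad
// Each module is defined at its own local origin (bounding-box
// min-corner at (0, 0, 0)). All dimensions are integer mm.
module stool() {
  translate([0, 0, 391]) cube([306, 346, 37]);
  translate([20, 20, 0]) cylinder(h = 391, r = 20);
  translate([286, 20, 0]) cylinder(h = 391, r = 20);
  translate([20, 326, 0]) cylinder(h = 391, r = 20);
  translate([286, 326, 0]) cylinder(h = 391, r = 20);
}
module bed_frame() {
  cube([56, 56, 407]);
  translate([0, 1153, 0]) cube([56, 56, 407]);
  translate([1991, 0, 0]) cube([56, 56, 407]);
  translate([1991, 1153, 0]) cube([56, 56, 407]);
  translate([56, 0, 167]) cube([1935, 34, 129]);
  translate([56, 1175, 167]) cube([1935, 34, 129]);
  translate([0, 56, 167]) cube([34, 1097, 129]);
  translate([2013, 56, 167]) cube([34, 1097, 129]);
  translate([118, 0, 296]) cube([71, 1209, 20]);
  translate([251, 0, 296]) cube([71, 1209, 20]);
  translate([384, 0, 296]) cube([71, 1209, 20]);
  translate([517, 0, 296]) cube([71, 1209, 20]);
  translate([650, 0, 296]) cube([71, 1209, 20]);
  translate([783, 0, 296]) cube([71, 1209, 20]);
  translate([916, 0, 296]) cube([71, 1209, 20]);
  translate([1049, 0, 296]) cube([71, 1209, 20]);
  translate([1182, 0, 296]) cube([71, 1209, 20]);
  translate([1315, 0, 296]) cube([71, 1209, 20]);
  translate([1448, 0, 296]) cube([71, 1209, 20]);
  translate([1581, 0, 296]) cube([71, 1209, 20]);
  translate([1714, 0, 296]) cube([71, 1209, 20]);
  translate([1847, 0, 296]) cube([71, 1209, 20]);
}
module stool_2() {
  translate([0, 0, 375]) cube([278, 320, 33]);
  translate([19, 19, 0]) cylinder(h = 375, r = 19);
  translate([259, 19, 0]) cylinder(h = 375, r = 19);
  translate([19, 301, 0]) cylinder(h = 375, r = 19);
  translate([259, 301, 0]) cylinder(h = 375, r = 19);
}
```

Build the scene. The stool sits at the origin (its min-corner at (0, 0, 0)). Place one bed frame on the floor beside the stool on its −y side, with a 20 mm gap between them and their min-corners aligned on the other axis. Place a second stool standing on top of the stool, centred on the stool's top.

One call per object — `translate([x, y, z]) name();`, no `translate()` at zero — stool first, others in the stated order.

stool();
translate([0, -1229, 0]) bed_frame();
translate([14, 13, 428]) stool_2();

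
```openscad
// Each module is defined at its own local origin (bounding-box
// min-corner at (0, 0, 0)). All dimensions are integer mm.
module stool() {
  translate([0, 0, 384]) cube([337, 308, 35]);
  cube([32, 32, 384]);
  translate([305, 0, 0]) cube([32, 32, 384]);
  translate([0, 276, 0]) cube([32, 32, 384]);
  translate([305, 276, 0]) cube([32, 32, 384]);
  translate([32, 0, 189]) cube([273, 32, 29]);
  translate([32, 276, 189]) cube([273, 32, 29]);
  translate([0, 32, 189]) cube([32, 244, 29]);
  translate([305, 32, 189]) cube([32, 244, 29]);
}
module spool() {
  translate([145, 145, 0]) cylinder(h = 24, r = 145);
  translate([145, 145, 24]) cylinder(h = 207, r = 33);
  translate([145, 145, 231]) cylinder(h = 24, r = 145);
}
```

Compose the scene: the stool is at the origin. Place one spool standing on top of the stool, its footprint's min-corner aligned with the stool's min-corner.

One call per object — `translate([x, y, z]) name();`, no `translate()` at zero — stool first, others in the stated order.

stool();
translate([0, 0, 419]) spool();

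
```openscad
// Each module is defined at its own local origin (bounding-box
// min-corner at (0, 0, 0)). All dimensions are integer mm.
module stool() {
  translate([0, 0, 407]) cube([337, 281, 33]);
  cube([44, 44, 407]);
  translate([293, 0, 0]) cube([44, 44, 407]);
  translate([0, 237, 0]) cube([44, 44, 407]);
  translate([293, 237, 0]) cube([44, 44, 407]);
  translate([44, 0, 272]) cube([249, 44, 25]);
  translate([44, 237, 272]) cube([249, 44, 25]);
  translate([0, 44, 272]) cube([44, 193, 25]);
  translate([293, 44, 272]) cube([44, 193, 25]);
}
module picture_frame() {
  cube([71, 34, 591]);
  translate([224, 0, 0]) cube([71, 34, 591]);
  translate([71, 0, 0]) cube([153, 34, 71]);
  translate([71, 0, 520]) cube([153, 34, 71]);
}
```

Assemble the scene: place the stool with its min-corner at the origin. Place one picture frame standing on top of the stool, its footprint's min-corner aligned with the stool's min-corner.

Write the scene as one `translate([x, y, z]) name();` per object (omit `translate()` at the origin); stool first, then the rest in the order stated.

stool();
translate([0, 0, 440]) picture_frame();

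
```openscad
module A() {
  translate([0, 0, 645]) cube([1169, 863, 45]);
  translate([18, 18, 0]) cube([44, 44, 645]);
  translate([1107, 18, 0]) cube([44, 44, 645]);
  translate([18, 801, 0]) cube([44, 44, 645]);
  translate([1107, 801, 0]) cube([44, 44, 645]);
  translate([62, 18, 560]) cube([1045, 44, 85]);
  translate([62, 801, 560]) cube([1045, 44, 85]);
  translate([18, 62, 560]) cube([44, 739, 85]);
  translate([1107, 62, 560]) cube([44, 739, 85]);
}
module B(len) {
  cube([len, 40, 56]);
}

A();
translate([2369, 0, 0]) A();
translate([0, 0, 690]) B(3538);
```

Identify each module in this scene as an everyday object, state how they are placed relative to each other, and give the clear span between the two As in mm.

A is a table. B is a beam. A beam spans the tops of two tables. The clear span between the two tables is 1200 mm.

Second table starts at x = 2369; first ends at x = 1169; clear span = 2369 − 1169 = 1200 mm.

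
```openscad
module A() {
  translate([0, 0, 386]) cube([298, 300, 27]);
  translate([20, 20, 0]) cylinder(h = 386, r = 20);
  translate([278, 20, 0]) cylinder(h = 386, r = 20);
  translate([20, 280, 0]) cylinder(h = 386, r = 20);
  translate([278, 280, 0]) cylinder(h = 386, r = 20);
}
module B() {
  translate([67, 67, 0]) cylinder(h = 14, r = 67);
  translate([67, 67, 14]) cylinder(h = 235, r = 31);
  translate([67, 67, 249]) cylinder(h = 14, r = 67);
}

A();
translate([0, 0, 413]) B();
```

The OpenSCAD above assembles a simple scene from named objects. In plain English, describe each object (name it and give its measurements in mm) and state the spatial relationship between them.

A is a four-legged stool. The seat is a 298×300×27 mm slab whose top surface is at z = 413 mm; four round legs, each 40 mm in diameter, run from the floor (z = 0) to the underside of the seat, each leg's axis is inset half a diameter from the nearest pair of seat edges (so the leg's bounding box is flush with the corner).

B is a spool: two coaxial disc flanges of radius 67 mm and thickness 14 mm, joined by a core cylinder of radius 31 mm and height 235 mm. The lower flange rests on z = 0 and the three cylinders share a vertical axis.

The spool is on top of the stool.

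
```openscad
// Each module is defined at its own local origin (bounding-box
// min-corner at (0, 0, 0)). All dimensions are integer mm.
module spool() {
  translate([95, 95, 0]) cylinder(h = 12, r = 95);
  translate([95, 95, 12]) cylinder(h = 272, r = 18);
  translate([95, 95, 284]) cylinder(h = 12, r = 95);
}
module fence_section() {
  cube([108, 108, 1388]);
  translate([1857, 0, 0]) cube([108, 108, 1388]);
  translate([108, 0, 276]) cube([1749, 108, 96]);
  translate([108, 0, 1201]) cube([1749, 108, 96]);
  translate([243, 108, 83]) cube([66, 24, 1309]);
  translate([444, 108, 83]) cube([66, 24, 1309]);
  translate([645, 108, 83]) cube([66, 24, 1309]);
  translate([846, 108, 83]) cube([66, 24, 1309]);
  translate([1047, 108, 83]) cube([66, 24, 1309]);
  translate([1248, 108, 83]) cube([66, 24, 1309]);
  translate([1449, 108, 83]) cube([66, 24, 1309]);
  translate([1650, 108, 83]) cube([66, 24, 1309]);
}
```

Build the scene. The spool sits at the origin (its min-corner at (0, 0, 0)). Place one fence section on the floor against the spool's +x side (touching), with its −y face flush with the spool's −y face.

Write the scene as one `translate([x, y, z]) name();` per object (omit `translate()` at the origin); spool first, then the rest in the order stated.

spool();
translate([190, 0, 0]) fence_section();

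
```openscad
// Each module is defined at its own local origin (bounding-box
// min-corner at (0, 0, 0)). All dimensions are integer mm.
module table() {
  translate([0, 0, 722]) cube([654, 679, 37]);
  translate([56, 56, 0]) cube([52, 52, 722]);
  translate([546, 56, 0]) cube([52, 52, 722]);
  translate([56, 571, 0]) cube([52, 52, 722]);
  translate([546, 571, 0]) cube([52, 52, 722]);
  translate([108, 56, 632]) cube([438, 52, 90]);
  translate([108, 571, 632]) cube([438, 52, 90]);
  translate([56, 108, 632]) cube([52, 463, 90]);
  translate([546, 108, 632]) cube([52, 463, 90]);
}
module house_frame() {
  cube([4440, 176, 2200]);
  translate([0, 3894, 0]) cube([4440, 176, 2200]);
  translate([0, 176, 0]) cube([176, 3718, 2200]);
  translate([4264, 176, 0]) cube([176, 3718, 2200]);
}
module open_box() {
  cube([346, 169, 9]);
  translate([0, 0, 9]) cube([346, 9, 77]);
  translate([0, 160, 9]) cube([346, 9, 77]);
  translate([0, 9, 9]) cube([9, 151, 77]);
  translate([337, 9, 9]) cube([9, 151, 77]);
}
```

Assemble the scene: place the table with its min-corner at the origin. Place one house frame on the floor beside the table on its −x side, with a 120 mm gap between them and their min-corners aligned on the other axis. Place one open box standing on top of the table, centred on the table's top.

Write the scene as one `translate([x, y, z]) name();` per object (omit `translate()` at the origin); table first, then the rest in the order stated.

table();
translate([-4560, 0, 0]) house_frame();
translate([154, 255, 759]) open_box();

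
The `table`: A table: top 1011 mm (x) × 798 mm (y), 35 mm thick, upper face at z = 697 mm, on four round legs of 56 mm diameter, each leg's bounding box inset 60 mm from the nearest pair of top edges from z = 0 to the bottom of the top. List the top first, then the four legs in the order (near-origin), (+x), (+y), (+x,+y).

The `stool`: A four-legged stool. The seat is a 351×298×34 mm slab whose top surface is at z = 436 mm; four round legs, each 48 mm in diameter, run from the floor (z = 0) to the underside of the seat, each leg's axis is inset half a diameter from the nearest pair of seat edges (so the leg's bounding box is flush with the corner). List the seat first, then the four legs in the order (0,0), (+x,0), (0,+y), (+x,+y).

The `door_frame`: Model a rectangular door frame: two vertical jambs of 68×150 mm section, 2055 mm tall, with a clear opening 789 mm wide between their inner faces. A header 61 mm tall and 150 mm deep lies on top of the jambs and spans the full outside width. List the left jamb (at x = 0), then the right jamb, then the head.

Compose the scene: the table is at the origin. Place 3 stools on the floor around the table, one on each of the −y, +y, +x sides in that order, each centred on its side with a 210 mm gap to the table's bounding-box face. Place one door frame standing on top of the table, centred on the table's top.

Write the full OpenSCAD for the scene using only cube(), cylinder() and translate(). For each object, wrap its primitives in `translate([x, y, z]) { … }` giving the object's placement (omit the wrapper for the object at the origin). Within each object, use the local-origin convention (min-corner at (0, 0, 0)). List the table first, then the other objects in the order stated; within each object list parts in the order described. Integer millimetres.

translate([0, 0, 662]) cube([1011, 798, 35]);
translate([88, 88, 0]) cylinder(h = 662, r = 28);
translate([923, 88, 0]) cylinder(h = 662, r = 28);
translate([88, 710, 0]) cylinder(h = 662, r = 28);
translate([923, 710, 0]) cylinder(h = 662, r = 28);
translate([330, -508, 0]) {
  translate([0, 0, 402]) cube([351, 298, 34]);
  translate([24, 24, 0]) cylinder(h = 402, r = 24);
  translate([327, 24, 0]) cylinder(h = 402, r = 24);
  translate([24, 274, 0]) cylinder(h = 402, r = 24);
  translate([327, 274, 0]) cylinder(h = 402, r = 24);
}
translate([330, 1008, 0]) {
  translate([0, 0, 402]) cube([351, 298, 34]);
  translate([24, 24, 0]) cylinder(h = 402, r = 24);
  translate([327, 24, 0]) cylinder(h = 402, r = 24);
  translate([24, 274, 0]) cylinder(h = 402, r = 24);
  translate([327, 274, 0]) cylinder(h = 402, r = 24);
}
translate([1221, 250, 0]) {
  translate([0, 0, 402]) cube([351, 298, 34]);
  translate([24, 24, 0]) cylinder(h = 402, r = 24);
  translate([327, 24, 0]) cylinder(h = 402, r = 24);
  translate([24, 274, 0]) cylinder(h = 402, r = 24);
  translate([327, 274, 0]) cylinder(h = 402, r = 24);
}
translate([43, 324, 697]) {
  cube([68, 150, 2055]);
  translate([857, 0, 0]) cube([68, 150, 2055]);
  translate([0, 0, 2055]) cube([925, 150, 61]);
}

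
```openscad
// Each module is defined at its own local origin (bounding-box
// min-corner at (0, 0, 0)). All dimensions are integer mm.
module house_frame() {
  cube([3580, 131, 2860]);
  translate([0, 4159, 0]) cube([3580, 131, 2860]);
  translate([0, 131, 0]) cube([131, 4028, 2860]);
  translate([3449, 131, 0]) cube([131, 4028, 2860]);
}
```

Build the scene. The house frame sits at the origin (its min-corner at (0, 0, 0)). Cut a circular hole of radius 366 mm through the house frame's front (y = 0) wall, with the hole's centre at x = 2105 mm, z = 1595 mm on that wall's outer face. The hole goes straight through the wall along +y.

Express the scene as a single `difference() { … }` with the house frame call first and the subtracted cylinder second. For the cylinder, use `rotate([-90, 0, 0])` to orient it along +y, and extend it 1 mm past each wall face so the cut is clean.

difference() {
  house_frame();
  translate([2105, -1, 1595]) rotate([-90, 0, 0]) cylinder(h = 133, r = 366);
}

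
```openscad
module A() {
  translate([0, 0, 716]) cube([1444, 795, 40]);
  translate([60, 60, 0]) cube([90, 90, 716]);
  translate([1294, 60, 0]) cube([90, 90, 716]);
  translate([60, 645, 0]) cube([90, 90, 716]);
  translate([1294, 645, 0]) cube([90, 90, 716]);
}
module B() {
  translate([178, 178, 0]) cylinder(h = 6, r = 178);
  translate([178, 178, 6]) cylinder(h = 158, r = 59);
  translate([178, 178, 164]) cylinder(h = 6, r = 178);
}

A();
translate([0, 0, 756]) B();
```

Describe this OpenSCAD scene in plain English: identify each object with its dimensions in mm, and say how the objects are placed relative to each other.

A is a table with a 1444×795 mm rectangular top, 40 mm thick, top surface at z = 756 mm, supported by four 90×90 mm square legs, each inset 60 mm from the nearest pair of top edges, running from the floor.

B is a spool: two coaxial disc flanges of radius 178 mm and thickness 6 mm, joined by a core cylinder of radius 59 mm and height 158 mm. The lower flange rests on z = 0 and the three cylinders share a vertical axis.

The spool is on top of the table.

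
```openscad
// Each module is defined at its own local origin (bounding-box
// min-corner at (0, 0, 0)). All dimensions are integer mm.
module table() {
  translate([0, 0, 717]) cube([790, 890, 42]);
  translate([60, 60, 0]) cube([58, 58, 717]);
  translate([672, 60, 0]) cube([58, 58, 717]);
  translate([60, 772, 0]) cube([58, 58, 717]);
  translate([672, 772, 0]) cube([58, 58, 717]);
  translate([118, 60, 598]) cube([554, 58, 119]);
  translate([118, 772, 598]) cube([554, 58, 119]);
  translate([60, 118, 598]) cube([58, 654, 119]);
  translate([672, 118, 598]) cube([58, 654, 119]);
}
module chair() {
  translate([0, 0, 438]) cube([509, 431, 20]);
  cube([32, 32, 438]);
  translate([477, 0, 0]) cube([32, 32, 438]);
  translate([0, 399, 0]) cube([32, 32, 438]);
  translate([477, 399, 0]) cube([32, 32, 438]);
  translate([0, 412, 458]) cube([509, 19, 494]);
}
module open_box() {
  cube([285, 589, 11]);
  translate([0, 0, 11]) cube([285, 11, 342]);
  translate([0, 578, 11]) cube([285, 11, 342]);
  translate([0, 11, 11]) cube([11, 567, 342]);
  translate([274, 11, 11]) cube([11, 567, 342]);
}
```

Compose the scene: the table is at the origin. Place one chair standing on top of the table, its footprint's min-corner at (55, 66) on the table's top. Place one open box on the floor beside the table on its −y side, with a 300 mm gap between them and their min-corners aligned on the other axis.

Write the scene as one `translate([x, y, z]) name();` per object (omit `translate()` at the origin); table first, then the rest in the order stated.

table();
translate([55, 66, 759]) chair();
translate([0, -889, 0]) open_box();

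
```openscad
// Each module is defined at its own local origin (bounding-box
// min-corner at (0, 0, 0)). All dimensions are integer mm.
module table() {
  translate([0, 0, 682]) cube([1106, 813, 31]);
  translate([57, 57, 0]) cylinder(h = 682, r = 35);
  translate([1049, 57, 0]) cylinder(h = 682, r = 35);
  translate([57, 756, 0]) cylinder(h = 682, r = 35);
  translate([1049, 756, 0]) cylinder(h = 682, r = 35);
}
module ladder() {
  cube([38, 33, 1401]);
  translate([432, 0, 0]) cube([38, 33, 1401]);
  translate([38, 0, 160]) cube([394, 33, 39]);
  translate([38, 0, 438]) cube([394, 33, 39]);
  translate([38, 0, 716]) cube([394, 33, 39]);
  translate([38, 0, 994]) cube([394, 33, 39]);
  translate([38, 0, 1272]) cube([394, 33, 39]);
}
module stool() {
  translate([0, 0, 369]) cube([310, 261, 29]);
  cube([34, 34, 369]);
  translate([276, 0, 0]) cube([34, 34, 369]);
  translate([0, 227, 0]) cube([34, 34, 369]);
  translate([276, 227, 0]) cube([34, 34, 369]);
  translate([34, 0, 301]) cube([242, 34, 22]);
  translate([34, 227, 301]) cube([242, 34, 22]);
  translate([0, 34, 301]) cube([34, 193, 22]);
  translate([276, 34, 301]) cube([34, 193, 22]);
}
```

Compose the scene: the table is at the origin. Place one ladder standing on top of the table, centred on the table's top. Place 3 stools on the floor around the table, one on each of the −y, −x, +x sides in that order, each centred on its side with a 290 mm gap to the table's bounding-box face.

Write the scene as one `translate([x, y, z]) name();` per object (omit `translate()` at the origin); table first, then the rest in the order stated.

table();
translate([318, 390, 713]) ladder();
translate([398, -551, 0]) stool();
translate([-600, 276, 0]) stool();
translate([1396, 276, 0]) stool();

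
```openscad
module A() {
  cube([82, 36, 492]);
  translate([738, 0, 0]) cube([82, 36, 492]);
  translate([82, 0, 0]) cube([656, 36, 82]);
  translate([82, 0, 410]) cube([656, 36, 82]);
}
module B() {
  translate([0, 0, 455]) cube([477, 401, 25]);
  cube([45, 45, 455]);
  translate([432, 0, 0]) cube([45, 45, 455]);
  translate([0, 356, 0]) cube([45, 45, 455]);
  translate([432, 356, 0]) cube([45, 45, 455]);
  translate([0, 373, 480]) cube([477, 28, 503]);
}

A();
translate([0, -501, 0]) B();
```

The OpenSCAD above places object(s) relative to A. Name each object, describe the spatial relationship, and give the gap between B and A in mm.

A is a picture frame. B is a chair. The chair is on the floor beside the picture frame on its −y side. The gap between the chair and the picture frame is 100 mm.

The chair's nearest face is 100 mm from the picture frame's −y face.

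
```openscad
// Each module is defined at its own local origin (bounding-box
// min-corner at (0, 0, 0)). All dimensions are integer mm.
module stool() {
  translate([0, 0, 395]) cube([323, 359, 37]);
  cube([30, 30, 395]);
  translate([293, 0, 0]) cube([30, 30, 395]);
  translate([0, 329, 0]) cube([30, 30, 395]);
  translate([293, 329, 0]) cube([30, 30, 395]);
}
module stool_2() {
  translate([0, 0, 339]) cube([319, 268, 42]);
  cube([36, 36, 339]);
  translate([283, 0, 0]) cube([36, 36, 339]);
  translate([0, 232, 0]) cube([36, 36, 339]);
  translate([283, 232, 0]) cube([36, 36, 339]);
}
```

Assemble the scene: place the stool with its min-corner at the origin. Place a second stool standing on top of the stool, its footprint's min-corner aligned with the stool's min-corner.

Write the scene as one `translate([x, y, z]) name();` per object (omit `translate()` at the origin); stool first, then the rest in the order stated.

stool();
translate([0, 0, 432]) stool_2();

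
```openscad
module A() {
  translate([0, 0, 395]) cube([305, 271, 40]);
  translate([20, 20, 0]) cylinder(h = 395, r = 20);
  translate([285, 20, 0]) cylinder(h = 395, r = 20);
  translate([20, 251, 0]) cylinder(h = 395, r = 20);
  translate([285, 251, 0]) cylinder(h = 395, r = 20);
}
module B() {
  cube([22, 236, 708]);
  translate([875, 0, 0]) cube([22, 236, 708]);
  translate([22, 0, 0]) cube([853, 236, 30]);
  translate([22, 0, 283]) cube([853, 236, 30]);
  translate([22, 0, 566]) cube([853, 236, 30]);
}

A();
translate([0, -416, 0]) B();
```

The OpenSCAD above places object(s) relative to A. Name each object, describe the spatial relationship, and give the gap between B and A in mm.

The bookshelf's nearest face is 180 mm from the stool's −y face.

A is a stool. B is a bookshelf. The bookshelf is on the floor beside the stool on its −y side. The gap between the bookshelf and the stool is 180 mm.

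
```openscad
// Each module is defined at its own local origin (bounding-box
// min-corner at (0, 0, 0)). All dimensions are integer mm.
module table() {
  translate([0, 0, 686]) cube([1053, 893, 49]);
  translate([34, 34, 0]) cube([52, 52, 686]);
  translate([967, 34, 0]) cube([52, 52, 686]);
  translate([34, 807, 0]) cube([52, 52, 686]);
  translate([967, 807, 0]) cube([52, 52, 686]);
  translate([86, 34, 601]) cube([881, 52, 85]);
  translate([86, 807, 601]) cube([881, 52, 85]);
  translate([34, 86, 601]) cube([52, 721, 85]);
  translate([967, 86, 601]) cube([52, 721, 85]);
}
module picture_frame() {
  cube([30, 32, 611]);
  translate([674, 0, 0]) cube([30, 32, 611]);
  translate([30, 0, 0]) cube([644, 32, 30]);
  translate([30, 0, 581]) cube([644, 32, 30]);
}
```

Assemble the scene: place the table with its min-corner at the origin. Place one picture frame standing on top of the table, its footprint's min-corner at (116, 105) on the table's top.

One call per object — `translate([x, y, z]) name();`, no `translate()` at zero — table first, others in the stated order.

table();
translate([116, 105, 735]) picture_frame();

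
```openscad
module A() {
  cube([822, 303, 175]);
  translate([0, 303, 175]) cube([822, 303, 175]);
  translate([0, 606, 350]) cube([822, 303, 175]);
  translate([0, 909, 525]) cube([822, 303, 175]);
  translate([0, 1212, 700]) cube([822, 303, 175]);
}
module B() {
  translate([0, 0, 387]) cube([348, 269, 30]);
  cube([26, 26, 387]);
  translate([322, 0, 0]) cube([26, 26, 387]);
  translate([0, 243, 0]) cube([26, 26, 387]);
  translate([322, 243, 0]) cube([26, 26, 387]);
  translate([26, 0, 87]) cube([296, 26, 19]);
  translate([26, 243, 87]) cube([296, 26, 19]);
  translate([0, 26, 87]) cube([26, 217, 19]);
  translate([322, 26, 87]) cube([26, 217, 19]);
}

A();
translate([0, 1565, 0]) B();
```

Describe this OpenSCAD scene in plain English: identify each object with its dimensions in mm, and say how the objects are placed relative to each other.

A is a straight staircase of 5 solid steps. Each step is 822 mm wide (x), 303 mm deep (y, the going) and 175 mm tall (the rise). The first step rests on the floor; each subsequent step sits one going further in +y and one rise higher in +z, directly behind and above the previous step with no overlap.

B is a four-legged stool. The seat is 348×269 mm, 30 mm thick, top at z = 417 mm. It stands on four square legs, each 26×26 mm in cross-section, from z = 0 to the seat underside, each flush with a corner of the seat. Four stretchers, 26 mm wide and 19 mm tall, connect adjacent legs with their undersides at z = 87 mm, each running between the inner faces of the legs it joins and aligned with the legs' outer faces on the other axis.

The stool is on the floor beside the staircase on its +y side.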